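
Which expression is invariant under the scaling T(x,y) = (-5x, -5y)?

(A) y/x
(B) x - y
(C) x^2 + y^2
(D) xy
A

Under the uniform scaling T(x,y) = (-5x, -5y):
Substitute the transformed coordinates into each option and compare with the original:
(A) y/x  ->  (-5y)/(-5x) = y/x   [equals y/x: invariant]
(B) x - y  ->  (-5x) - (-5y) = -5x + 5y   [differs from x - y: not invariant]
(C) x^2 + y^2  ->  (-5x)^2 + (-5y)^2 = 25x^2 + 25y^2   [differs from x^2 + y^2: not invariant]
(D) xy  ->  (-5x)(-5y) = 25xy   [differs from xy: not invariant]

Only option (A), y/x, is unchanged by the transformation.
The common factor -5 cancels in a ratio of coordinates, while sums, products and sums of squares pick up factors of -5 or 25.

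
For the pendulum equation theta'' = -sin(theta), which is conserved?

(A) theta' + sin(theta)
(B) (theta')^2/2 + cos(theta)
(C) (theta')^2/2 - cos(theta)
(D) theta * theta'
C

A first integral I satisfies dI/dt = 0 along every solution. Differentiate each option and use the equation of motion:
(A) d/dt[theta' + sin(theta)] = theta'' + cos(theta) theta' = -sin(theta) + theta' cos(theta), not identically 0
(B) d/dt[(theta')^2/2 + cos(theta)] = theta' theta'' - sin(theta) theta' = -2 theta' sin(theta), not identically 0
(C) d/dt[(theta')^2/2 - cos(theta)] = theta' theta'' + sin(theta) theta' = theta'(-sin(theta)) + theta' sin(theta) = 0
(D) d/dt[theta * theta'] = (theta')^2 + theta theta'' = (theta')^2 - theta sin(theta), not identically 0

Only (C) has zero time-derivative. This is the total energy: kinetic (theta')^2/2 plus potential -cos(theta).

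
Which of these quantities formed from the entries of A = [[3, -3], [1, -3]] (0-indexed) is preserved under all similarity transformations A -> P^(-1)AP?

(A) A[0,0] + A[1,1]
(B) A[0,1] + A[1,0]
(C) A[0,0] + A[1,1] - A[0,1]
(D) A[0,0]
A

A[0,0] + A[1,1] is the trace of A. By the cyclic property of the trace, tr(P^(-1)AP) = tr(APP^(-1)) = tr(A), so it is the same for every matrix similar to A.

The other combinations are not similarity invariants. For example, take P = [[1, -1], [0, 1]] (det P = 1), so P^(-1) = [[1, 1], [0, 1]] and
B = P^(-1)AP = [[4, -10], [1, -4]].
Evaluating each option on A and on B:
(A) A[0,0] + A[1,1]: 0 for A, 0 for B -> unchanged
(B) A[0,1] + A[1,0]: -2 for A, -9 for B -> changes
(C) A[0,0] + A[1,1] - A[0,1]: 3 for A, 10 for B -> changes
(D) A[0,0]: 3 for A, 4 for B -> changes

Only (A) A[0,0] + A[1,1] = 0 survives (and it does so for every P, not just this one), so it is the invariant.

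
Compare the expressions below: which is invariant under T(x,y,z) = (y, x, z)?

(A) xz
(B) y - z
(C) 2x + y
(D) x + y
D

Apply T(x,y,z) = (y, x, z) to each option, i.e. replace (x, y, z) by the transformed coordinates.
Substitute the transformed coordinates into each option and compare with the original:
(A) xz  ->  (y)(z) = yz   [differs from xz: not invariant]
(B) y - z  ->  (x) - (z) = x - z   [differs from y - z: not invariant]
(C) 2x + y  ->  2(y) + (x) = x + 2y   [differs from 2x + y: not invariant]
(D) x + y  ->  (y) + (x) = x + y   [equals x + y: invariant]

Only option (D), x + y, is unchanged by the transformation.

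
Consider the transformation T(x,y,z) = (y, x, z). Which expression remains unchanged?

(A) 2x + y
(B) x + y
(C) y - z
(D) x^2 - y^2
B

Apply T(x,y,z) = (y, x, z) to each option, i.e. replace (x, y, z) by the transformed coordinates.
Substitute the transformed coordinates into each option and compare with the original:
(A) 2x + y  ->  2(y) + (x) = x + 2y   [differs from 2x + y: not invariant]
(B) x + y  ->  (y) + (x) = x + y   [equals x + y: invariant]
(C) y - z  ->  (x) - (z) = x - z   [differs from y - z: not invariant]
(D) x^2 - y^2  ->  (y)^2 - (x)^2 = -x^2 + y^2   [differs from x^2 - y^2: not invariant]

Only option (B), x + y, is unchanged by the transformation.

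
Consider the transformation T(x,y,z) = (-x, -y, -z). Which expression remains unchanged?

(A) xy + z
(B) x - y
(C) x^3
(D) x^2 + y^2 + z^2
D

Apply T(x,y,z) = (-x, -y, -z) to each option, i.e. replace (x, y, z) by the transformed coordinates.
Substitute the transformed coordinates into each option and compare with the original:
(A) xy + z  ->  (-x)(-y) + (-z) = xy - z   [differs from xy + z: not invariant]
(B) x - y  ->  (-x) - (-y) = -x + y   [differs from x - y: not invariant]
(C) x^3  ->  (-x)^3 = -x^3   [differs from x^3: not invariant]
(D) x^2 + y^2 + z^2  ->  (-x)^2 + (-y)^2 + (-z)^2 = x^2 + y^2 + z^2   [equals x^2 + y^2 + z^2: invariant]

Only option (D), x^2 + y^2 + z^2, is unchanged by the transformation.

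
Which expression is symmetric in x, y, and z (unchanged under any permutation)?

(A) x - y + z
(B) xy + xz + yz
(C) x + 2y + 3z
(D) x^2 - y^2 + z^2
B

A symmetric expression is unchanged when the variables are permuted; here the transformation to test is the swap (x, y) -> (y, x).
A symmetric expression must survive every permutation; the single swap x <-> y already eliminates the distractors, and the keyed expression is also unchanged by x <-> z and y <-> z (each variable enters it in exactly the same way).
Substitute the transformed coordinates into each option and compare with the original:
(A) x - y + z  ->  (y) - (x) + z = -x + y + z   [differs from x - y + z: not invariant]
(B) xy + xz + yz  ->  (y)(x) + (y)z + (x)z = xy + xz + yz   [equals xy + xz + yz: invariant]
(C) x + 2y + 3z  ->  (y) + 2(x) + 3z = 2x + y + 3z   [differs from x + 2y + 3z: not invariant]
(D) x^2 - y^2 + z^2  ->  (y)^2 - (x)^2 + z^2 = -x^2 + y^2 + z^2   [differs from x^2 - y^2 + z^2: not invariant]

Only option (B), xy + xz + yz, is unchanged by the transformation.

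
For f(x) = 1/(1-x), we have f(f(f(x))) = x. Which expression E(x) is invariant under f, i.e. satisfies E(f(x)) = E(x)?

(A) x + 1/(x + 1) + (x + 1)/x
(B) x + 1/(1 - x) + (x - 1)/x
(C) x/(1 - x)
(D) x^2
B

Replace x by f(x) = 1/(1 - x) in each option and simplify. As a quick numerical cross-check, also compare E(5) with E(f(5)) = E(-1/4).

(A) x + 1/(x + 1) + (x + 1)/x  ->  (1/(1 - x)) + 1/((1/(1 - x)) + 1) + ((1/(1 - x)) + 1)/(1/(1 - x)) = (-x^3 + 6x^2 - 11x + 7)/(x^2 - 3x + 2); check: E(5) = 191/30 but E(-1/4) = -23/12.   [not invariant]
(B) x + 1/(1 - x) + (x - 1)/x  ->  (1/(1 - x)) + 1/(1 - (1/(1 - x))) + ((1/(1 - x)) - 1)/(1/(1 - x)), which simplifies back to x + 1/(1 - x) + (x - 1)/x; check: E(5) = 111/20, E(-1/4) = 111/20.   [invariant]
(C) x/(1 - x)  ->  (1/(1 - x))/(1 - (1/(1 - x))) = -1/x; check: E(5) = -5/4 but E(-1/4) = -1/5.   [not invariant]
(D) x^2  ->  (1/(1 - x))^2 = (x - 1)^(-2); check: E(5) = 25 but E(-1/4) = 1/16.   [not invariant]

Only (B) is unchanged. Indeed f(f(x)) = 1/(1 - 1/(1-x)) = (1-x)/(-x) = (x-1)/x, so E(x) = x + f(x) + f(f(x)) is the sum over the whole 3-cycle; applying f just permutes the three terms cyclically (x -> f(x) -> f(f(x)) -> x), leaving the sum unchanged.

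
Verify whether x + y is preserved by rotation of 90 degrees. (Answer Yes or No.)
No

Applying rotation by 90 degrees: x' = x*cos(90 degrees) - y*sin(90 degrees) = -y, y' = x*sin(90 degrees) + y*cos(90 degrees) = x

Substituting into x + y:
(-y) + (x)
= x - y

This differs from the original expression x + y, so it is NOT invariant.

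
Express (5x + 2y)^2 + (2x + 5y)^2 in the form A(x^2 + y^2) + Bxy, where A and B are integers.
29(x^2 + y^2) + 40xy

Expanding: (5x + 2y)^2 = 25x^2 + 20xy + 4y^2
(2x + 5y)^2 = 4x^2 + 20xy + 25y^2
Sum = (25+4)(x^2+y^2) + 40xy = 29(x^2 + y^2) + 40xy
This is symmetric in x and y.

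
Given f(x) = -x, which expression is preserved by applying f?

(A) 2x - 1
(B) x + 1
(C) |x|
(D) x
C

For f(x) = -x:
Applying f replaces x by -x. Since |-x| = |x|, the absolute value is unchanged by f, whereas x -> -x, 2x - 1 -> -2x - 1 and x + 1 -> -x + 1 all change.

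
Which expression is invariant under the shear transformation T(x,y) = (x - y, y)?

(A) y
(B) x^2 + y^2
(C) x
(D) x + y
A

Under the shear T(x,y) = (x - y, y):
Substitute the transformed coordinates into each option and compare with the original:
(A) y  ->  (y) = y   [equals y: invariant]
(B) x^2 + y^2  ->  (x - y)^2 + (y)^2 = x^2 - 2xy + 2y^2   [differs from x^2 + y^2: not invariant]
(C) x  ->  (x - y) = x - y   [differs from x: not invariant]
(D) x + y  ->  (x - y) + (y) = x   [differs from x + y: not invariant]

Only option (A), y, is unchanged by the transformation.
A horizontal shear moves points parallel to the x-axis, so the y-coordinate (and any function of y alone) is unchanged.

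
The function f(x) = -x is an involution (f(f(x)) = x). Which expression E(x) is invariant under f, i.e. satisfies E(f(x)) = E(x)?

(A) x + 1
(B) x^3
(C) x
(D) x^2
D

Replace x by f(x) = -x in each option and simplify. As a quick numerical cross-check, also compare E(4) with E(f(4)) = E(-4).

(A) x + 1  ->  (-x) + 1 = 1 - x; check: E(4) = 5 but E(-4) = -3.   [not invariant]
(B) x^3  ->  (-x)^3 = -x^3; check: E(4) = 64 but E(-4) = -64.   [not invariant]
(C) x  ->  (-x) = -x; check: E(4) = 4 but E(-4) = -4.   [not invariant]
(D) x^2  ->  (-x)^2, which simplifies back to x^2; check: E(4) = 16, E(-4) = 16.   [invariant]

Only (D) is unchanged. E is symmetric under swapping x with f(x) = -x, which is exactly what an involution does.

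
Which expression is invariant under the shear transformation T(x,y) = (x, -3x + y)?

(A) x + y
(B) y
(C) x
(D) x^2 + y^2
C

Under the shear T(x,y) = (x, -3x + y):
Substitute the transformed coordinates into each option and compare with the original:
(A) x + y  ->  (x) + (-3x + y) = -2x + y   [differs from x + y: not invariant]
(B) y  ->  (-3x + y) = -3x + y   [differs from y: not invariant]
(C) x  ->  (x) = x   [equals x: invariant]
(D) x^2 + y^2  ->  (x)^2 + (-3x + y)^2 = 10x^2 - 6xy + y^2   [differs from x^2 + y^2: not invariant]

Only option (C), x, is unchanged by the transformation.
A vertical shear moves points parallel to the y-axis, so the x-coordinate (and any function of x alone) is unchanged.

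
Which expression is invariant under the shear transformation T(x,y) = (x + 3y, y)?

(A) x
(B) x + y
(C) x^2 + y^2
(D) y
D

Under the shear T(x,y) = (x + 3y, y):
Substitute the transformed coordinates into each option and compare with the original:
(A) x  ->  (x + 3y) = x + 3y   [differs from x: not invariant]
(B) x + y  ->  (x + 3y) + (y) = x + 4y   [differs from x + y: not invariant]
(C) x^2 + y^2  ->  (x + 3y)^2 + (y)^2 = x^2 + 6xy + 10y^2   [differs from x^2 + y^2: not invariant]
(D) y  ->  (y) = y   [equals y: invariant]

Only option (D), y, is unchanged by the transformation.
A horizontal shear moves points parallel to the x-axis, so the y-coordinate (and any function of y alone) is unchanged.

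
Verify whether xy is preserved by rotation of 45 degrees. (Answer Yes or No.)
No

Applying rotation by 45 degrees: x' = x*cos(45 degrees) - y*sin(45 degrees) = sqrt(2)x/2 - sqrt(2)y/2, y' = x*sin(45 degrees) + y*cos(45 degrees) = sqrt(2)x/2 + sqrt(2)y/2

Substituting into xy:
(sqrt(2)x/2 - sqrt(2)y/2)(sqrt(2)x/2 + sqrt(2)y/2)
= x^2/2 - y^2/2

This differs from the original expression xy, so it is NOT invariant.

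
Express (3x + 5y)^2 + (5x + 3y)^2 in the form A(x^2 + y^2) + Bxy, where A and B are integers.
34(x^2 + y^2) + 60xy

Expanding: (3x + 5y)^2 = 9x^2 + 30xy + 25y^2
(5x + 3y)^2 = 25x^2 + 30xy + 9y^2
Sum = (9+25)(x^2+y^2) + 60xy = 34(x^2 + y^2) + 60xy
This is symmetric in x and y.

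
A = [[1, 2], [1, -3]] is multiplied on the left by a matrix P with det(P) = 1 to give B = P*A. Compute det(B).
-5

By the multiplicative property of determinants, det(B) = det(P*A) = det(P) * det(A) = det(A),
so the determinant is invariant under multiplication by any determinant-1 matrix; we just need det(A).

det(A) = (1)(-3) - (2)(1) = -3 - 2 = -5

Therefore det(B) = 1 * (-5) = -5.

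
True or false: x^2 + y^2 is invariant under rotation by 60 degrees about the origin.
True

Applying rotation by 60 degrees: x' = x*cos(60 degrees) - y*sin(60 degrees) = x/2 - sqrt(3)y/2, y' = x*sin(60 degrees) + y*cos(60 degrees) = sqrt(3)x/2 + y/2

Substituting into x^2 + y^2:
(x/2 - sqrt(3)y/2)^2 + (sqrt(3)x/2 + y/2)^2
= x^2 + y^2

This equals the original expression x^2 + y^2, so it IS invariant.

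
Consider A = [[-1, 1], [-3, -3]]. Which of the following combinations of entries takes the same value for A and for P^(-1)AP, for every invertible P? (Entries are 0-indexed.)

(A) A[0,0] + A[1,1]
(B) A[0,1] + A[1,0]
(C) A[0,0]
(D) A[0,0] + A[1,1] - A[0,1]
A

A[0,0] + A[1,1] is the trace of A. By the cyclic property of the trace, tr(P^(-1)AP) = tr(APP^(-1)) = tr(A), so it is the same for every matrix similar to A.

The other combinations are not similarity invariants. For example, take P = [[1, -1], [0, 1]] (det P = 1), so P^(-1) = [[1, 1], [0, 1]] and
B = P^(-1)AP = [[-4, 2], [-3, 0]].
Evaluating each option on A and on B:
(A) A[0,0] + A[1,1]: -4 for A, -4 for B -> unchanged
(B) A[0,1] + A[1,0]: -2 for A, -1 for B -> changes
(C) A[0,0]: -1 for A, -4 for B -> changes
(D) A[0,0] + A[1,1] - A[0,1]: -5 for A, -6 for B -> changes

Only (A) A[0,0] + A[1,1] = -4 survives (and it does so for every P, not just this one), so it is the invariant.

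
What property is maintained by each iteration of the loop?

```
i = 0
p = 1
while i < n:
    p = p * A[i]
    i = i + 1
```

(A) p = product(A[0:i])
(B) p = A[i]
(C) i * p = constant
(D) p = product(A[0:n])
A

A loop invariant must hold before the first iteration and be re-established by every execution of the body.

(A) p = product(A[0:i]): Initially i = 0 and p = 1 = product of the empty slice A[0:0]. If p = product(A[0:i]) holds at the top of an iteration, the body sets p to product(A[0:i]) * A[i] = product(A[0:i+1]) and then i to i+1, so the property is restored. At exit i = n, giving p = product(A[0:n]).

The other options fail:
(B) p = A[i]: after the first iteration p = A[0] but i = 1; in general p is a product of several elements, not a single one.
(C) i * p = constant: initially i * p = 0, but after one iteration it is 1 * A[0], which is nonzero in general.
(D) p = product(A[0:n]): false before the loop (p = 1, not the full product) -- it only becomes true at exit.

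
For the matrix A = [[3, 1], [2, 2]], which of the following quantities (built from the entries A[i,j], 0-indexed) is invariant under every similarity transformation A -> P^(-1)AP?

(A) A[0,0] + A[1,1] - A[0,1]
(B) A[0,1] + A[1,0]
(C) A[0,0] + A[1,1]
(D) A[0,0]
C

A[0,0] + A[1,1] is the trace of A. By the cyclic property of the trace, tr(P^(-1)AP) = tr(APP^(-1)) = tr(A), so it is the same for every matrix similar to A.

The other combinations are not similarity invariants. For example, take P = [[1, 2], [0, 1]] (det P = 1), so P^(-1) = [[1, -2], [0, 1]] and
B = P^(-1)AP = [[-1, -5], [2, 6]].
Evaluating each option on A and on B:
(A) A[0,0] + A[1,1] - A[0,1]: 4 for A, 10 for B -> changes
(B) A[0,1] + A[1,0]: 3 for A, -3 for B -> changes
(C) A[0,0] + A[1,1]: 5 for A, 5 for B -> unchanged
(D) A[0,0]: 3 for A, -1 for B -> changes

Only (C) A[0,0] + A[1,1] = 5 survives (and it does so for every P, not just this one), so it is the invariant.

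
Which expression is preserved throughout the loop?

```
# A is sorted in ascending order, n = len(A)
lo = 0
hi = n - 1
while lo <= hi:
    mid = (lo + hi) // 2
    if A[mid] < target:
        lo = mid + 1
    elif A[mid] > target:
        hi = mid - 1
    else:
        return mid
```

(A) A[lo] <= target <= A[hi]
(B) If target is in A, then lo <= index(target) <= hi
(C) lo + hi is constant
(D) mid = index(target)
B

A loop invariant must hold before the first iteration and be re-established by every execution of the body.

(B) If target is in A, then lo <= index(target) <= hi: Before the loop [lo, hi] = [0, n-1] covers every index. When A[mid] < target, sortedness puts target strictly to the right of mid, so setting lo = mid + 1 keeps index(target) in [lo, hi]; symmetrically for hi = mid - 1. Hence 'if target is in A then lo <= index(target) <= hi' holds after every iteration, and when lo > hi it proves target is absent.

The other options fail:
(A) A[lo] <= target <= A[hi]: fails when target is not in A (e.g. target < A[0] already violates it before the loop), so it is not maintained in general.
(C) lo + hi is constant: each iteration moves exactly one of lo, hi, so lo + hi changes (e.g. 0 + (n-1) becomes (mid+1) + (n-1)).
(D) mid = index(target): mid is just the current probe; it equals index(target) only on the iteration that returns.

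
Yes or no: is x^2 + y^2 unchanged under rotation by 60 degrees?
Yes

Applying rotation by 60 degrees: x' = x*cos(60 degrees) - y*sin(60 degrees) = x/2 - sqrt(3)y/2, y' = x*sin(60 degrees) + y*cos(60 degrees) = sqrt(3)x/2 + y/2

Substituting into x^2 + y^2:
(x/2 - sqrt(3)y/2)^2 + (sqrt(3)x/2 + y/2)^2
= x^2 + y^2

This equals the original expression x^2 + y^2, so it IS invariant.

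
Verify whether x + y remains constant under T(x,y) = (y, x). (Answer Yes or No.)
Yes

Substitute T(x,y) = (y, x) into the expression and compare with the original.

Original: x + y
After applying T: (y) + (x) = x + y

This is identical to the original x + y, so the expression is invariant.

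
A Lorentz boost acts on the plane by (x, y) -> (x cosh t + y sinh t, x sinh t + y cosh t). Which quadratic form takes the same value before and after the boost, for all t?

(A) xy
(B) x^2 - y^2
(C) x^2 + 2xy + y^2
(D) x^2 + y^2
B

Write x' = x cosh t + y sinh t, y' = x sinh t + y cosh t and substitute into each option:
(A) xy: (x cosh t + y sinh t)(x sinh t + y cosh t) = xy(cosh^2 t + sinh^2 t) + (x^2 + y^2) sinh t cosh t = xy cosh 2t + (x^2 + y^2)(sinh 2t)/2   [not invariant for t != 0]
(B) x^2 - y^2: (x cosh t + y sinh t)^2 - (x sinh t + y cosh t)^2 = x^2(cosh^2 t - sinh^2 t) + 2xy(cosh t sinh t - sinh t cosh t) + y^2(sinh^2 t - cosh^2 t) = x^2 - y^2   [invariant, using cosh^2 t - sinh^2 t = 1]
(C) x^2 + 2xy + y^2: (x' + y')^2 with x' + y' = (x + y)(cosh t + sinh t) = (x + y)e^t, so it becomes (x + y)^2 e^(2t)   [not invariant for t != 0]
(D) x^2 + y^2: (x cosh t + y sinh t)^2 + (x sinh t + y cosh t)^2 = (x^2 + y^2)(cosh^2 t + sinh^2 t) + 4xy sinh t cosh t = (x^2 + y^2) cosh 2t + 2xy sinh 2t   [not invariant for t != 0]

Only (B) x^2 - y^2 is unchanged; it is the Minkowski form preserved by Lorentz boosts, just as x^2 + y^2 is preserved by ordinary rotations.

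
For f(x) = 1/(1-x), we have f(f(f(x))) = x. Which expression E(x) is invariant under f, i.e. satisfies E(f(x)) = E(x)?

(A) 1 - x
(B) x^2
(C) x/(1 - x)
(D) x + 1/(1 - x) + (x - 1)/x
D

Replace x by f(x) = 1/(1 - x) in each option and simplify. As a quick numerical cross-check, also compare E(4) with E(f(4)) = E(-1/3).

(A) 1 - x  ->  1 - (1/(1 - x)) = x/(x - 1); check: E(4) = -3 but E(-1/3) = 4/3.   [not invariant]
(B) x^2  ->  (1/(1 - x))^2 = (x - 1)^(-2); check: E(4) = 16 but E(-1/3) = 1/9.   [not invariant]
(C) x/(1 - x)  ->  (1/(1 - x))/(1 - (1/(1 - x))) = -1/x; check: E(4) = -4/3 but E(-1/3) = -1/4.   [not invariant]
(D) x + 1/(1 - x) + (x - 1)/x  ->  (1/(1 - x)) + 1/(1 - (1/(1 - x))) + ((1/(1 - x)) - 1)/(1/(1 - x)), which simplifies back to x + 1/(1 - x) + (x - 1)/x; check: E(4) = 53/12, E(-1/3) = 53/12.   [invariant]

Only (D) is unchanged. Indeed f(f(x)) = 1/(1 - 1/(1-x)) = (1-x)/(-x) = (x-1)/x, so E(x) = x + f(x) + f(f(x)) is the sum over the whole 3-cycle; applying f just permutes the three terms cyclically (x -> f(x) -> f(f(x)) -> x), leaving the sum unchanged.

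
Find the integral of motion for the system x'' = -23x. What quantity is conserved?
E = (x')^2 + 23x^2

Multiply the equation by x':
x' * x'' = -23x * x'
The left side is d/dt[(x')^2/2] and the right side is d/dt[-23x^2/2], so
d/dt[(x')^2/2 + 23x^2/2] = 0, i.e. (x')^2/2 + 23x^2/2 = constant.
Multiplying by 2, the integral of motion is E = (x')^2 + 23x^2.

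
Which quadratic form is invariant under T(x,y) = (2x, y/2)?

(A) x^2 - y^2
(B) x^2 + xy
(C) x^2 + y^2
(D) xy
D

T multiplies x by 2 and divides y by 2.
Substitute the transformed coordinates into each option and compare with the original:
(A) x^2 - y^2  ->  (2x)^2 - (y/2)^2 = 4x^2 - y^2/4   [differs from x^2 - y^2: not invariant]
(B) x^2 + xy  ->  (2x)^2 + (2x)(y/2) = 4x^2 + xy   [differs from x^2 + xy: not invariant]
(C) x^2 + y^2  ->  (2x)^2 + (y/2)^2 = 4x^2 + y^2/4   [differs from x^2 + y^2: not invariant]
(D) xy  ->  (2x)(y/2) = xy   [equals xy: invariant]

Only option (D), xy, is unchanged by the transformation.
The factors 2 and 1/2 cancel only in the pure product xy.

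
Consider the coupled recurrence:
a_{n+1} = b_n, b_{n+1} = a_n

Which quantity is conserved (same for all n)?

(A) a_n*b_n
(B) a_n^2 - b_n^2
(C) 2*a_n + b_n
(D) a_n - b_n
A

Replace a_n by a_{n+1} = b_n and b_n by b_{n+1} = a_n in each option and simplify:
(A) a_n*b_n  ->  (b_n)*(a_n) = a_n*b_n   [conserved]
(B) a_n^2 - b_n^2  ->  (b_n)^2 - (a_n)^2 = -a_n^2 + b_n^2   [not conserved]
(C) 2*a_n + b_n  ->  2*(b_n) + (a_n) = a_n + 2*b_n   [not conserved]
(D) a_n - b_n  ->  (b_n) - (a_n) = -a_n + b_n   [not conserved]

Only (A) a_n*b_n returns to itself after one step, so it is the conserved quantity.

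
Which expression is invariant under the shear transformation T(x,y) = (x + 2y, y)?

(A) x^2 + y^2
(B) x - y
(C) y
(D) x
C

Under the shear T(x,y) = (x + 2y, y):
Substitute the transformed coordinates into each option and compare with the original:
(A) x^2 + y^2  ->  (x + 2y)^2 + (y)^2 = x^2 + 4xy + 5y^2   [differs from x^2 + y^2: not invariant]
(B) x - y  ->  (x + 2y) - (y) = x + y   [differs from x - y: not invariant]
(C) y  ->  (y) = y   [equals y: invariant]
(D) x  ->  (x + 2y) = x + 2y   [differs from x: not invariant]

Only option (C), y, is unchanged by the transformation.
A horizontal shear moves points parallel to the x-axis, so the y-coordinate (and any function of y alone) is unchanged.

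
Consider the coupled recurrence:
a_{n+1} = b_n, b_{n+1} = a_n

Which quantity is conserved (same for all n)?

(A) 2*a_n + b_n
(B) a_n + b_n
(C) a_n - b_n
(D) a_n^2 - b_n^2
B

Replace a_n by a_{n+1} = b_n and b_n by b_{n+1} = a_n in each option and simplify:
(A) 2*a_n + b_n  ->  2*(b_n) + (a_n) = a_n + 2*b_n   [not conserved]
(B) a_n + b_n  ->  (b_n) + (a_n) = a_n + b_n   [conserved]
(C) a_n - b_n  ->  (b_n) - (a_n) = -a_n + b_n   [not conserved]
(D) a_n^2 - b_n^2  ->  (b_n)^2 - (a_n)^2 = -a_n^2 + b_n^2   [not conserved]

Only (B) a_n + b_n returns to itself after one step, so it is the conserved quantity.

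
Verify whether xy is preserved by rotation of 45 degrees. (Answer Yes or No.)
No

Applying rotation by 45 degrees: x' = x*cos(45 degrees) - y*sin(45 degrees) = sqrt(2)x/2 - sqrt(2)y/2, y' = x*sin(45 degrees) + y*cos(45 degrees) = sqrt(2)x/2 + sqrt(2)y/2

Substituting into xy:
(sqrt(2)x/2 - sqrt(2)y/2)(sqrt(2)x/2 + sqrt(2)y/2)
= x^2/2 - y^2/2

This differs from the original expression xy, so it is NOT invariant.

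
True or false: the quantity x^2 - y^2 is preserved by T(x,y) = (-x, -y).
True

Substitute T(x,y) = (-x, -y) into the expression and compare with the original.

Original: x^2 - y^2
After applying T: (-x)^2 - (-y)^2 = x^2 - y^2

This is identical to the original x^2 - y^2, so the expression is invariant.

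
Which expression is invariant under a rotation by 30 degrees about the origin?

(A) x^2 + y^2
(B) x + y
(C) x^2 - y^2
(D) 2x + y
A

A rotation by 30 degrees sends (x, y) to (sqrt(3)x/2 - y/2, x/2 + sqrt(3)y/2).
Substitute the transformed coordinates into each option and compare with the original:
(A) x^2 + y^2  ->  (sqrt(3)x/2 - y/2)^2 + (x/2 + sqrt(3)y/2)^2 = x^2 + y^2   [equals x^2 + y^2: invariant]
(B) x + y  ->  (sqrt(3)x/2 - y/2) + (x/2 + sqrt(3)y/2) = x/2 + sqrt(3)x/2 - y/2 + sqrt(3)y/2   [differs from x + y: not invariant]
(C) x^2 - y^2  ->  (sqrt(3)x/2 - y/2)^2 - (x/2 + sqrt(3)y/2)^2 = x^2/2 - sqrt(3)xy - y^2/2   [differs from x^2 - y^2: not invariant]
(D) 2x + y  ->  2(sqrt(3)x/2 - y/2) + (x/2 + sqrt(3)y/2) = x/2 + sqrt(3)x - y + sqrt(3)y/2   [differs from 2x + y: not invariant]

Only option (A), x^2 + y^2, is unchanged by the transformation.
Geometrically, x^2 + y^2 is the squared distance from the origin, which every rotation about the origin preserves.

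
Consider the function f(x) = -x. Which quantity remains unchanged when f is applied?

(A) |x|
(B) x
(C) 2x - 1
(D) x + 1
A

For f(x) = -x:
Applying f replaces x by -x. Since |-x| = |x|, the absolute value is unchanged by f, whereas x -> -x, 2x - 1 -> -2x - 1 and x + 1 -> -x + 1 all change.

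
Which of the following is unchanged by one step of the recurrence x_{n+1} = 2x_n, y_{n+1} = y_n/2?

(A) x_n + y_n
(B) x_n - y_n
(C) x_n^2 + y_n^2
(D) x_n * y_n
D

For the recurrence x_{n+1} = 2x_n, y_{n+1} = y_n/2:

x_{n+1} * y_{n+1} = (2x_n) * (y_n/2) = x_n * y_n
The product is conserved.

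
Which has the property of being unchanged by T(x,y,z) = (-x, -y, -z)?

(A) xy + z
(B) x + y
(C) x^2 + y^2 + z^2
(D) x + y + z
C

Apply T(x,y,z) = (-x, -y, -z) to each option, i.e. replace (x, y, z) by the transformed coordinates.
Substitute the transformed coordinates into each option and compare with the original:
(A) xy + z  ->  (-x)(-y) + (-z) = xy - z   [differs from xy + z: not invariant]
(B) x + y  ->  (-x) + (-y) = -x - y   [differs from x + y: not invariant]
(C) x^2 + y^2 + z^2  ->  (-x)^2 + (-y)^2 + (-z)^2 = x^2 + y^2 + z^2   [equals x^2 + y^2 + z^2: invariant]
(D) x + y + z  ->  (-x) + (-y) + (-z) = -x - y - z   [differs from x + y + z: not invariant]

Only option (C), x^2 + y^2 + z^2, is unchanged by the transformation.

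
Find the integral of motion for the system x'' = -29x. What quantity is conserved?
E = (x')^2 + 29x^2

Multiply the equation by x':
x' * x'' = -29x * x'
The left side is d/dt[(x')^2/2] and the right side is d/dt[-29x^2/2], so
d/dt[(x')^2/2 + 29x^2/2] = 0, i.e. (x')^2/2 + 29x^2/2 = constant.
Multiplying by 2, the integral of motion is E = (x')^2 + 29x^2.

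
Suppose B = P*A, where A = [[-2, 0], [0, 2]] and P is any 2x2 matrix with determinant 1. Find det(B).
-4

By the multiplicative property of determinants, det(B) = det(P*A) = det(P) * det(A) = det(A),
so the determinant is invariant under multiplication by any determinant-1 matrix; we just need det(A).

det(A) = (-2)(2) - (0)(0) = -4 - 0 = -4

Therefore det(B) = 1 * (-4) = -4.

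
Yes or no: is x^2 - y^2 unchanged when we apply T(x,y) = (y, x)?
No

Substitute T(x,y) = (y, x) into the expression and compare with the original.

Original: x^2 - y^2
After applying T: (y)^2 - (x)^2 = -x^2 + y^2

This differs from the original x^2 - y^2 (difference: -2x^2 + 2y^2), so the expression is NOT invariant.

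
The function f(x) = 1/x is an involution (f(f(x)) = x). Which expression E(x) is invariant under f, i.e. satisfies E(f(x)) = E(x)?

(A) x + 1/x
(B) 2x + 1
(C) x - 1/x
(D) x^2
A

Replace x by f(x) = 1/x in each option and simplify. As a quick numerical cross-check, also compare E(4) with E(f(4)) = E(1/4).

(A) x + 1/x  ->  (1/x) + 1/(1/x), which simplifies back to x + 1/x; check: E(4) = 17/4, E(1/4) = 17/4.   [invariant]
(B) 2x + 1  ->  2(1/x) + 1 = (x + 2)/x; check: E(4) = 9 but E(1/4) = 3/2.   [not invariant]
(C) x - 1/x  ->  (1/x) - 1/(1/x) = -x + 1/x; check: E(4) = 15/4 but E(1/4) = -15/4.   [not invariant]
(D) x^2  ->  (1/x)^2 = x^(-2); check: E(4) = 16 but E(1/4) = 1/16.   [not invariant]

Only (A) is unchanged. E is symmetric under swapping x with f(x) = 1/x, which is exactly what an involution does.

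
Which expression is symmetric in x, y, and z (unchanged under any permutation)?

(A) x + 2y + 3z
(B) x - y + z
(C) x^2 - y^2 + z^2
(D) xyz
D

A symmetric expression is unchanged when the variables are permuted; here the transformation to test is the swap (x, y) -> (y, x).
A symmetric expression must survive every permutation; the single swap x <-> y already eliminates the distractors, and the keyed expression is also unchanged by x <-> z and y <-> z (each variable enters it in exactly the same way).
Substitute the transformed coordinates into each option and compare with the original:
(A) x + 2y + 3z  ->  (y) + 2(x) + 3z = 2x + y + 3z   [differs from x + 2y + 3z: not invariant]
(B) x - y + z  ->  (y) - (x) + z = -x + y + z   [differs from x - y + z: not invariant]
(C) x^2 - y^2 + z^2  ->  (y)^2 - (x)^2 + z^2 = -x^2 + y^2 + z^2   [differs from x^2 - y^2 + z^2: not invariant]
(D) xyz  ->  (y)(x)z = xyz   [equals xyz: invariant]

Only option (D), xyz, is unchanged by the transformation.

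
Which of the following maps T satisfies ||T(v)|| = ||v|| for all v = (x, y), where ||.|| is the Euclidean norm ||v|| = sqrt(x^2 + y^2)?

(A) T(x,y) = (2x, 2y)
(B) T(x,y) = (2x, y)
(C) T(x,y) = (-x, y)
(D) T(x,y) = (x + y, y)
C

A transformation preserves a norm if ||T(v)|| = ||v|| for every v; a single vector where the norm changes rules an option out.

(A) T(x,y) = (2x, 2y): v = (1, 0) has norm sqrt((1)^2 + (0)^2) = 1, but T(v) = (2, 0) has norm 2 -- not preserved.
(B) T(x,y) = (2x, y): v = (1, 0) has norm sqrt((1)^2 + (0)^2) = 1, but T(v) = (2, 0) has norm 2 -- not preserved.
(C) T(x,y) = (-x, y): preserves the norm -- it is an orthogonal map (a rotation/reflection), and (-x)^2 + (y)^2 simplifies to x^2 + y^2.
(D) T(x,y) = (x + y, y): v = (0, 1) has norm sqrt((0)^2 + (1)^2) = 1, but T(v) = (1, 1) has norm sqrt(2) -- not preserved.

Therefore the answer is (C).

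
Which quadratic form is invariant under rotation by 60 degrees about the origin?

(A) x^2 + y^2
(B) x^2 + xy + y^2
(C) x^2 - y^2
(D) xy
A

Rotation by 60 degrees sends (x, y) to (x/2 - sqrt(3)y/2, sqrt(3)x/2 + y/2).
Substitute the transformed coordinates into each option and compare with the original:
(A) x^2 + y^2  ->  (x/2 - sqrt(3)y/2)^2 + (sqrt(3)x/2 + y/2)^2 = x^2 + y^2   [equals x^2 + y^2: invariant]
(B) x^2 + xy + y^2  ->  (x/2 - sqrt(3)y/2)^2 + (x/2 - sqrt(3)y/2)(sqrt(3)x/2 + y/2) + (sqrt(3)x/2 + y/2)^2 = sqrt(3)x^2/4 + x^2 - xy/2 - sqrt(3)y^2/4 + y^2   [differs from x^2 + xy + y^2: not invariant]
(C) x^2 - y^2  ->  (x/2 - sqrt(3)y/2)^2 - (sqrt(3)x/2 + y/2)^2 = -x^2/2 - sqrt(3)xy + y^2/2   [differs from x^2 - y^2: not invariant]
(D) xy  ->  (x/2 - sqrt(3)y/2)(sqrt(3)x/2 + y/2) = sqrt(3)x^2/4 - xy/2 - sqrt(3)y^2/4   [differs from xy: not invariant]

Only option (A), x^2 + y^2, is unchanged by the transformation.
x^2 + y^2 is the squared distance from the origin, which rotations preserve.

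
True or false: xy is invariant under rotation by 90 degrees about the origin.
False

Applying rotation by 90 degrees: x' = x*cos(90 degrees) - y*sin(90 degrees) = -y, y' = x*sin(90 degrees) + y*cos(90 degrees) = x

Substituting into xy:
(-y)(x)
= -xy

This differs from the original expression xy, so it is NOT invariant.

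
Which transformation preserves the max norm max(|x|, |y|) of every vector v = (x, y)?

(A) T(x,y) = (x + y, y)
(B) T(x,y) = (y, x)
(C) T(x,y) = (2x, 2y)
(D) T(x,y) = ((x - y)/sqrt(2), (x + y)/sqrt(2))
B

A transformation preserves a norm if ||T(v)|| = ||v|| for every v; a single vector where the norm changes rules an option out.

(A) T(x,y) = (x + y, y): v = (1, 1) has norm max(|1|, |1|) = 1, but T(v) = (2, 1) has norm 2 -- not preserved.
(B) T(x,y) = (y, x): preserves the norm -- it only permutes the coordinates and/or flips signs, which leaves max(|x|, |y|) unchanged.
(C) T(x,y) = (2x, 2y): v = (1, 0) has norm max(|1|, |0|) = 1, but T(v) = (2, 0) has norm 2 -- not preserved.
(D) T(x,y) = ((x - y)/sqrt(2), (x + y)/sqrt(2)): v = (1, 0) has norm max(|1|, |0|) = 1, but T(v) = (sqrt(2)/2, sqrt(2)/2) has norm sqrt(2)/2 -- not preserved.

Therefore the answer is (B).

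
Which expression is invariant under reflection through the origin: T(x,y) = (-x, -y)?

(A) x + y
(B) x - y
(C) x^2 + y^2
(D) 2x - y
C

The map is reflection through the origin: T(x,y) = (-x, -y).
Substitute the transformed coordinates into each option and compare with the original:
(A) x + y  ->  (-x) + (-y) = -x - y   [differs from x + y: not invariant]
(B) x - y  ->  (-x) - (-y) = -x + y   [differs from x - y: not invariant]
(C) x^2 + y^2  ->  (-x)^2 + (-y)^2 = x^2 + y^2   [equals x^2 + y^2: invariant]
(D) 2x - y  ->  2(-x) - (-y) = -2x + y   [differs from 2x - y: not invariant]

Only option (C), x^2 + y^2, is unchanged by the transformation.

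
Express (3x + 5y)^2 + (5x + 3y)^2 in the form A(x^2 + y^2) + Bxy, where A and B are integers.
34(x^2 + y^2) + 60xy

Expanding: (3x + 5y)^2 = 9x^2 + 30xy + 25y^2
(5x + 3y)^2 = 25x^2 + 30xy + 9y^2
Sum = (9+25)(x^2+y^2) + 60xy = 34(x^2 + y^2) + 60xy
This is symmetric in x and y.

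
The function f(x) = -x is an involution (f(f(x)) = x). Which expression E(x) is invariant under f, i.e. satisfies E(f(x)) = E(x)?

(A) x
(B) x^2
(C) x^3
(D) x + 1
B

Replace x by f(x) = -x in each option and simplify. As a quick numerical cross-check, also compare E(4) with E(f(4)) = E(-4).

(A) x  ->  (-x) = -x; check: E(4) = 4 but E(-4) = -4.   [not invariant]
(B) x^2  ->  (-x)^2, which simplifies back to x^2; check: E(4) = 16, E(-4) = 16.   [invariant]
(C) x^3  ->  (-x)^3 = -x^3; check: E(4) = 64 but E(-4) = -64.   [not invariant]
(D) x + 1  ->  (-x) + 1 = 1 - x; check: E(4) = 5 but E(-4) = -3.   [not invariant]

Only (B) is unchanged. E is symmetric under swapping x with f(x) = -x, which is exactly what an involution does.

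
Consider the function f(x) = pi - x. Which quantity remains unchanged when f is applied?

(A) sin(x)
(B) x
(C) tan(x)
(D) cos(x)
A

For f(x) = pi - x:
sin(pi - x) = sin(x), so sine is invariant under this transformation.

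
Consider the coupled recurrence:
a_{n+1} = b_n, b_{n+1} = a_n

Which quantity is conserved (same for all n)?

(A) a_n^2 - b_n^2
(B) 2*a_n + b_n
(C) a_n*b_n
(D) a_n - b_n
C

Replace a_n by a_{n+1} = b_n and b_n by b_{n+1} = a_n in each option and simplify:
(A) a_n^2 - b_n^2  ->  (b_n)^2 - (a_n)^2 = -a_n^2 + b_n^2   [not conserved]
(B) 2*a_n + b_n  ->  2*(b_n) + (a_n) = a_n + 2*b_n   [not conserved]
(C) a_n*b_n  ->  (b_n)*(a_n) = a_n*b_n   [conserved]
(D) a_n - b_n  ->  (b_n) - (a_n) = -a_n + b_n   [not conserved]

Only (C) a_n*b_n returns to itself after one step, so it is the conserved quantity.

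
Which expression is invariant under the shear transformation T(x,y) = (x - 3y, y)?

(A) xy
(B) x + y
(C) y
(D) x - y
C

Under the shear T(x,y) = (x - 3y, y):
Substitute the transformed coordinates into each option and compare with the original:
(A) xy  ->  (x - 3y)(y) = xy - 3y^2   [differs from xy: not invariant]
(B) x + y  ->  (x - 3y) + (y) = x - 2y   [differs from x + y: not invariant]
(C) y  ->  (y) = y   [equals y: invariant]
(D) x - y  ->  (x - 3y) - (y) = x - 4y   [differs from x - y: not invariant]

Only option (C), y, is unchanged by the transformation.
A horizontal shear moves points parallel to the x-axis, so the y-coordinate (and any function of y alone) is unchanged.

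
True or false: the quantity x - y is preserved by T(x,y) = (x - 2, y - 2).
True

Substitute T(x,y) = (x - 2, y - 2) into the expression and compare with the original.

Original: x - y
After applying T: (x - 2) - (y - 2) = x - y

This is identical to the original x - y, so the expression is invariant.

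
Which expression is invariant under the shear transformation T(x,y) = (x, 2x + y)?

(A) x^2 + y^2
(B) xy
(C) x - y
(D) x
D

Under the shear T(x,y) = (x, 2x + y):
Substitute the transformed coordinates into each option and compare with the original:
(A) x^2 + y^2  ->  (x)^2 + (2x + y)^2 = 5x^2 + 4xy + y^2   [differs from x^2 + y^2: not invariant]
(B) xy  ->  (x)(2x + y) = 2x^2 + xy   [differs from xy: not invariant]
(C) x - y  ->  (x) - (2x + y) = -x - y   [differs from x - y: not invariant]
(D) x  ->  (x) = x   [equals x: invariant]

Only option (D), x, is unchanged by the transformation.
A vertical shear moves points parallel to the y-axis, so the x-coordinate (and any function of x alone) is unchanged.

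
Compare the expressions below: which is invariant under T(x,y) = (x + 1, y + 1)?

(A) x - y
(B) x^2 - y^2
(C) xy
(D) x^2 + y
A

An expression E(x,y) is invariant under T if E(T(x,y)) = E(x,y). Here T(x,y) = (x + 1, y + 1).
Substitute the transformed coordinates into each option and compare with the original:
(A) x - y  ->  (x + 1) - (y + 1) = x - y   [equals x - y: invariant]
(B) x^2 - y^2  ->  (x + 1)^2 - (y + 1)^2 = x^2 + 2x - y^2 - 2y   [differs from x^2 - y^2: not invariant]
(C) xy  ->  (x + 1)(y + 1) = xy + x + y + 1   [differs from xy: not invariant]
(D) x^2 + y  ->  (x + 1)^2 + (y + 1) = x^2 + 2x + y + 2   [differs from x^2 + y: not invariant]

Only option (A), x - y, is unchanged by the transformation.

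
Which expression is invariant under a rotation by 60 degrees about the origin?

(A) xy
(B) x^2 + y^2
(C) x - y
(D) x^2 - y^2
B

A rotation by 60 degrees sends (x, y) to (x/2 - sqrt(3)y/2, sqrt(3)x/2 + y/2).
Substitute the transformed coordinates into each option and compare with the original:
(A) xy  ->  (x/2 - sqrt(3)y/2)(sqrt(3)x/2 + y/2) = sqrt(3)x^2/4 - xy/2 - sqrt(3)y^2/4   [differs from xy: not invariant]
(B) x^2 + y^2  ->  (x/2 - sqrt(3)y/2)^2 + (sqrt(3)x/2 + y/2)^2 = x^2 + y^2   [equals x^2 + y^2: invariant]
(C) x - y  ->  (x/2 - sqrt(3)y/2) - (sqrt(3)x/2 + y/2) = -sqrt(3)x/2 + x/2 - sqrt(3)y/2 - y/2   [differs from x - y: not invariant]
(D) x^2 - y^2  ->  (x/2 - sqrt(3)y/2)^2 - (sqrt(3)x/2 + y/2)^2 = -x^2/2 - sqrt(3)xy + y^2/2   [differs from x^2 - y^2: not invariant]

Only option (B), x^2 + y^2, is unchanged by the transformation.
Geometrically, x^2 + y^2 is the squared distance from the origin, which every rotation about the origin preserves.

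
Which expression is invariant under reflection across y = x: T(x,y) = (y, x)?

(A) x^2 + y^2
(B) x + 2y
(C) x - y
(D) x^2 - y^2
A

The map is reflection across y = x: T(x,y) = (y, x).
Substitute the transformed coordinates into each option and compare with the original:
(A) x^2 + y^2  ->  (y)^2 + (x)^2 = x^2 + y^2   [equals x^2 + y^2: invariant]
(B) x + 2y  ->  (y) + 2(x) = 2x + y   [differs from x + 2y: not invariant]
(C) x - y  ->  (y) - (x) = -x + y   [differs from x - y: not invariant]
(D) x^2 - y^2  ->  (y)^2 - (x)^2 = -x^2 + y^2   [differs from x^2 - y^2: not invariant]

Only option (A), x^2 + y^2, is unchanged by the transformation.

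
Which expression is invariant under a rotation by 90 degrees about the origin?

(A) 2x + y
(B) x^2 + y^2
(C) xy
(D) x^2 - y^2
B

A rotation by 90 degrees sends (x, y) to (-y, x).
Substitute the transformed coordinates into each option and compare with the original:
(A) 2x + y  ->  2(-y) + (x) = x - 2y   [differs from 2x + y: not invariant]
(B) x^2 + y^2  ->  (-y)^2 + (x)^2 = x^2 + y^2   [equals x^2 + y^2: invariant]
(C) xy  ->  (-y)(x) = -xy   [differs from xy: not invariant]
(D) x^2 - y^2  ->  (-y)^2 - (x)^2 = -x^2 + y^2   [differs from x^2 - y^2: not invariant]

Only option (B), x^2 + y^2, is unchanged by the transformation.
Geometrically, x^2 + y^2 is the squared distance from the origin, which every rotation about the origin preserves.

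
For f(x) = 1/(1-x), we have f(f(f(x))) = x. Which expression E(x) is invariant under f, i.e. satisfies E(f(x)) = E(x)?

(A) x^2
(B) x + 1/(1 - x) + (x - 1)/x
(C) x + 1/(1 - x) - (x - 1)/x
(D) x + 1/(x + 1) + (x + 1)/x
B

Replace x by f(x) = 1/(1 - x) in each option and simplify. As a quick numerical cross-check, also compare E(4) with E(f(4)) = E(-1/3).

(A) x^2  ->  (1/(1 - x))^2 = (x - 1)^(-2); check: E(4) = 16 but E(-1/3) = 1/9.   [not invariant]
(B) x + 1/(1 - x) + (x - 1)/x  ->  (1/(1 - x)) + 1/(1 - (1/(1 - x))) + ((1/(1 - x)) - 1)/(1/(1 - x)), which simplifies back to x + 1/(1 - x) + (x - 1)/x; check: E(4) = 53/12, E(-1/3) = 53/12.   [invariant]
(C) x + 1/(1 - x) - (x - 1)/x  ->  (1/(1 - x)) + 1/(1 - (1/(1 - x))) - ((1/(1 - x)) - 1)/(1/(1 - x)) = (x^2(1 - x) - x + (x - 1)^2)/(x(x - 1)); check: E(4) = 35/12 but E(-1/3) = -43/12.   [not invariant]
(D) x + 1/(x + 1) + (x + 1)/x  ->  (1/(1 - x)) + 1/((1/(1 - x)) + 1) + ((1/(1 - x)) + 1)/(1/(1 - x)) = (-x^3 + 6x^2 - 11x + 7)/(x^2 - 3x + 2); check: E(4) = 109/20 but E(-1/3) = -5/6.   [not invariant]

Only (B) is unchanged. Indeed f(f(x)) = 1/(1 - 1/(1-x)) = (1-x)/(-x) = (x-1)/x, so E(x) = x + f(x) + f(f(x)) is the sum over the whole 3-cycle; applying f just permutes the three terms cyclically (x -> f(x) -> f(f(x)) -> x), leaving the sum unchanged.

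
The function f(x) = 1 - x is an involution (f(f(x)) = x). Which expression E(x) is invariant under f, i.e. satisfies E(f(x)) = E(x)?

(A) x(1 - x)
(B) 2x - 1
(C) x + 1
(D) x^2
A

Replace x by f(x) = 1 - x in each option and simplify. As a quick numerical cross-check, also compare E(4) with E(f(4)) = E(-3).

(A) x(1 - x)  ->  (1 - x)(1 - (1 - x)), which simplifies back to x(1 - x); check: E(4) = -12, E(-3) = -12.   [invariant]
(B) 2x - 1  ->  2(1 - x) - 1 = 1 - 2x; check: E(4) = 7 but E(-3) = -7.   [not invariant]
(C) x + 1  ->  (1 - x) + 1 = 2 - x; check: E(4) = 5 but E(-3) = -2.   [not invariant]
(D) x^2  ->  (1 - x)^2 = (x - 1)^2; check: E(4) = 16 but E(-3) = 9.   [not invariant]

Only (A) is unchanged. E is symmetric under swapping x with f(x) = 1 - x, which is exactly what an involution does.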